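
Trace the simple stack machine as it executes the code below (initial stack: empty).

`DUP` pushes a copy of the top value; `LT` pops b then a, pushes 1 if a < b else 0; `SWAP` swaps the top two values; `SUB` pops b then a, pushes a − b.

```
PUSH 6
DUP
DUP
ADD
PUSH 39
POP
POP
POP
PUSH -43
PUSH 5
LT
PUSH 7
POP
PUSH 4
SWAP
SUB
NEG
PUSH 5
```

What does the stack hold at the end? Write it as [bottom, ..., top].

PUSH 6   → [6]
DUP      → [6, 6]
DUP      → [6, 6, 6]
ADD      → [6, 12]
PUSH 39  → [6, 12, 39]
POP      → [6, 12]
POP      → [6]
POP      → []
PUSH -43 → [-43]
PUSH 5   → [-43, 5]
LT       → [1]
PUSH 7   → [1, 7]
POP      → [1]
PUSH 4   → [1, 4]
SWAP     → [4, 1]
SUB      → [3]
NEG      → [-3]
PUSH 5   → [-3, 5]

[-3, 5]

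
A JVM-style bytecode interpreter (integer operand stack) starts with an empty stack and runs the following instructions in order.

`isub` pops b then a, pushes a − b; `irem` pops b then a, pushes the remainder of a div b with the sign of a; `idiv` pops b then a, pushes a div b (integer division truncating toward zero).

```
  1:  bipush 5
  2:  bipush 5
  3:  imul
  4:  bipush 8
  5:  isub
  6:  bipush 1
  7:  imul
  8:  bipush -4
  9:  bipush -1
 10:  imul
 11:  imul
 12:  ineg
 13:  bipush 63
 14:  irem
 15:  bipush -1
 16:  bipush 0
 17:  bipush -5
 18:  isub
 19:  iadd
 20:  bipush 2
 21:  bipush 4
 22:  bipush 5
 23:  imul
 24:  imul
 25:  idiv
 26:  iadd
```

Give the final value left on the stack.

bipush 5  : 5
bipush 5  : 5 5
imul      : 25
bipush 8  : 25 8
isub      : 17
bipush 1  : 17 1
imul      : 17
bipush -4 : 17 -4
bipush -1 : 17 -4 -1
imul      : 17 4
imul      : 68
ineg      : -68
bipush 63 : -68 63
irem      : -5
bipush -1 : -5 -1
bipush 0  : -5 -1 0
bipush -5 : -5 -1 0 -5
isub      : -5 -1 5
iadd      : -5 4
bipush 2  : -5 4 2
bipush 4  : -5 4 2 4
bipush 5  : -5 4 2 4 5
imul      : -5 4 2 20
imul      : -5 4 40
idiv      : -5 0
iadd      : -5

-5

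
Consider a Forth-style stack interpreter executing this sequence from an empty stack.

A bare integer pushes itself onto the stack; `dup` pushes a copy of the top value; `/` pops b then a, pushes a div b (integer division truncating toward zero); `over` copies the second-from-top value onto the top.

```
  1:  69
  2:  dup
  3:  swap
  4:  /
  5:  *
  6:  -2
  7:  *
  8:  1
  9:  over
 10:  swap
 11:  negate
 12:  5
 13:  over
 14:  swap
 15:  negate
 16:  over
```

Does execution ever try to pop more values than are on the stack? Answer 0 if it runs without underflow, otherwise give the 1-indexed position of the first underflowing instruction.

69   : 69
dup  : 69 69
swap : 69 69
/    : 1
*  — needs 2 operands, stack has 1 → underflow

5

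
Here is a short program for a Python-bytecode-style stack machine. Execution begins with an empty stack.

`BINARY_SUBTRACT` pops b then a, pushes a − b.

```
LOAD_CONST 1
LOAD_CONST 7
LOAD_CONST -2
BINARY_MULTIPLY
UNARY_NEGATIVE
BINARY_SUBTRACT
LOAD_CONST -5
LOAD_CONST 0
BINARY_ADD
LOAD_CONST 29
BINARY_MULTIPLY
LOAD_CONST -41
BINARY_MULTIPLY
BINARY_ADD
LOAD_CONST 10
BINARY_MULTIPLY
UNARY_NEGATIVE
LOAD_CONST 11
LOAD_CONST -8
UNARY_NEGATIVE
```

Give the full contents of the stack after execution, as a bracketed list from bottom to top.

[-59320, 11, 8]

LOAD_CONST 1    : 1
LOAD_CONST 7    : 1 7
LOAD_CONST -2   : 1 7 -2
BINARY_MULTIPLY : 1 -14
UNARY_NEGATIVE  : 1 14
BINARY_SUBTRACT : -13
LOAD_CONST -5   : -13 -5
LOAD_CONST 0    : -13 -5 0
BINARY_ADD      : -13 -5
LOAD_CONST 29   : -13 -5 29
BINARY_MULTIPLY : -13 -145
LOAD_CONST -41  : -13 -145 -41
BINARY_MULTIPLY : -13 5945
BINARY_ADD      : 5932
LOAD_CONST 10   : 5932 10
BINARY_MULTIPLY : 59320
UNARY_NEGATIVE  : -59320
LOAD_CONST 11   : -59320 11
LOAD_CONST -8   : -59320 11 -8
UNARY_NEGATIVE  : -59320 11 8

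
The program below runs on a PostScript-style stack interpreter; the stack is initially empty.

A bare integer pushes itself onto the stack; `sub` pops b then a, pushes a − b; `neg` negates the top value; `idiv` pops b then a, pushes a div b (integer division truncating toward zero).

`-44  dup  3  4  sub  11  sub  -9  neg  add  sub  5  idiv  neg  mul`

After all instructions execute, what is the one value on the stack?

-44   [-44]
dup   [-44, -44]
3     [-44, -44, 3]
4     [-44, -44, 3, 4]
sub   [-44, -44, -1]
11    [-44, -44, -1, 11]
sub   [-44, -44, -12]
-9    [-44, -44, -12, -9]
neg   [-44, -44, -12, 9]
add   [-44, -44, -3]
sub   [-44, -41]
5     [-44, -41, 5]
idiv  [-44, -8]
neg   [-44, 8]
mul   [-352]

-352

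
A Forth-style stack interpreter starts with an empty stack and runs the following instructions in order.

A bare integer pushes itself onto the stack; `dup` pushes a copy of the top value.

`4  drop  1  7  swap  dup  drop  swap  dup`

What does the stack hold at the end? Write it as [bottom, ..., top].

4    → 4
drop → (empty)
1    → 1
7    → 1 7
swap → 7 1
dup  → 7 1 1
drop → 7 1
swap → 1 7
dup  → 1 7 7

[1, 7, 7]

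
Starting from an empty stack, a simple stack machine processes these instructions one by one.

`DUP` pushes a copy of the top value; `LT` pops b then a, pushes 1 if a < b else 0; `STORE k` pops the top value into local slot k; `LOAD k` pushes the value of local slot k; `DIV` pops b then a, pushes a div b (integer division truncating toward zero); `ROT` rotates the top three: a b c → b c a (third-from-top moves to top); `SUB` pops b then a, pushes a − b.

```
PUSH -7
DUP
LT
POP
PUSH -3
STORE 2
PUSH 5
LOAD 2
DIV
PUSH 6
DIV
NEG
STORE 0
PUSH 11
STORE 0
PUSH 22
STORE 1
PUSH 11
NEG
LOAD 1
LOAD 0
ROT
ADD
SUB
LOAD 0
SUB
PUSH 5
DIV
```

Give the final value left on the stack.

PUSH -7 : [-7]
DUP     : [-7, -7]
LT      : [0]
POP     : []
PUSH -3 : [-3]
STORE 2 : []
PUSH 5  : [5]
LOAD 2  : [5, -3]
DIV     : [-1]
PUSH 6  : [-1, 6]
DIV     : [0]
NEG     : [0]
STORE 0 : []
PUSH 11 : [11]
STORE 0 : []
PUSH 22 : [22]
STORE 1 : []
PUSH 11 : [11]
NEG     : [-11]
LOAD 1  : [-11, 22]
LOAD 0  : [-11, 22, 11]
ROT     : [22, 11, -11]
ADD     : [22, 0]
SUB     : [22]
LOAD 0  : [22, 11]
SUB     : [11]
PUSH 5  : [11, 5]
DIV     : [2]

2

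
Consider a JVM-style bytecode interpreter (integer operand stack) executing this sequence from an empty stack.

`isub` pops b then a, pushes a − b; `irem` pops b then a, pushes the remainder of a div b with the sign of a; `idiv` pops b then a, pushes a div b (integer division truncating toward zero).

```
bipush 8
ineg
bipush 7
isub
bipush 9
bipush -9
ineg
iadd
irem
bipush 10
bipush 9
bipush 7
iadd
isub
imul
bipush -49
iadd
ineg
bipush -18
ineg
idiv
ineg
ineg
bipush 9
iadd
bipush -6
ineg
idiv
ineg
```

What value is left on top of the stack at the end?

bipush 8   -> 8
ineg       -> -8
bipush 7   -> -8 7
isub       -> -15
bipush 9   -> -15 9
bipush -9  -> -15 9 -9
ineg       -> -15 9 9
iadd       -> -15 18
irem       -> -15
bipush 10  -> -15 10
bipush 9   -> -15 10 9
bipush 7   -> -15 10 9 7
iadd       -> -15 10 16
isub       -> -15 -6
imul       -> 90
bipush -49 -> 90 -49
iadd       -> 41
ineg       -> -41
bipush -18 -> -41 -18
ineg       -> -41 18
idiv       -> -2
ineg       -> 2
ineg       -> -2
bipush 9   -> -2 9
iadd       -> 7
bipush -6  -> 7 -6
ineg       -> 7 6
idiv       -> 1
ineg       -> -1

-1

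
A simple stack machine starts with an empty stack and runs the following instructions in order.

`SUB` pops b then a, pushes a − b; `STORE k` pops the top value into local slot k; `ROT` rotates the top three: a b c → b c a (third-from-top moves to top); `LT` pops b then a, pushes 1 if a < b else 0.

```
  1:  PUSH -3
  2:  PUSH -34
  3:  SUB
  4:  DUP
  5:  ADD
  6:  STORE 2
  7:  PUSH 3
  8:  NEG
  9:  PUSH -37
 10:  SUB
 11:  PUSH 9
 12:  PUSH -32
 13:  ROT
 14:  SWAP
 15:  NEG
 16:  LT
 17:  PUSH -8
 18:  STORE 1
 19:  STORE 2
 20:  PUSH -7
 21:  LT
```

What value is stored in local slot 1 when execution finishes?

-8

PUSH -3  : -3
PUSH -34 : -3 -34
SUB      : 31
DUP      : 31 31
ADD      : 62
STORE 2  : (empty)
PUSH 3   : 3
NEG      : -3
PUSH -37 : -3 -37
SUB      : 34
PUSH 9   : 34 9
PUSH -32 : 34 9 -32
ROT      : 9 -32 34
SWAP     : 9 34 -32
NEG      : 9 34 32
LT       : 9 0
PUSH -8  : 9 0 -8
STORE 1  : 9 0
STORE 2  : 9
PUSH -7  : 9 -7
LT       : 0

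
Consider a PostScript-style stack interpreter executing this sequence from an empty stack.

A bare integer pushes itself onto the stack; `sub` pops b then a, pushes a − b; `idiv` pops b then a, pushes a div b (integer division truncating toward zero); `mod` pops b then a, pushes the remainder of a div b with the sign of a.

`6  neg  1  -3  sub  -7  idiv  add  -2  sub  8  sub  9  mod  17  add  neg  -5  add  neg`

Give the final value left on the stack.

6    : 6
neg  : -6
1    : -6 1
-3   : -6 1 -3
sub  : -6 4
-7   : -6 4 -7
idiv : -6 0
add  : -6
-2   : -6 -2
sub  : -4
8    : -4 8
sub  : -12
9    : -12 9
mod  : -3
17   : -3 17
add  : 14
neg  : -14
-5   : -14 -5
add  : -19
neg  : 19

19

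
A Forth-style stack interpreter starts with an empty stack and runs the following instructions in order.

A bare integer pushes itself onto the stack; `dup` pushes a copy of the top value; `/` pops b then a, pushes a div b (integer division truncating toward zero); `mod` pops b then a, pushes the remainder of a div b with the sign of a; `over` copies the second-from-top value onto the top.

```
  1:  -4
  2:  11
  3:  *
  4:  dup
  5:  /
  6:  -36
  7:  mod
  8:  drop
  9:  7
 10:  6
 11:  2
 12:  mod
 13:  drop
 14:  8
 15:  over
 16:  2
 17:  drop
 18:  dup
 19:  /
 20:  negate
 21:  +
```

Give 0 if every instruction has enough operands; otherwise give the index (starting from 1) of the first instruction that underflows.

-4     → [-4]
11     → [-4, 11]
*      → [-44]
dup    → [-44, -44]
/      → [1]
-36    → [1, -36]
mod    → [1]
drop   → []
7      → [7]
6      → [7, 6]
2      → [7, 6, 2]
mod    → [7, 0]
drop   → [7]
8      → [7, 8]
over   → [7, 8, 7]
2      → [7, 8, 7, 2]
drop   → [7, 8, 7]
dup    → [7, 8, 7, 7]
/      → [7, 8, 1]
negate → [7, 8, -1]
+      → [7, 7]

0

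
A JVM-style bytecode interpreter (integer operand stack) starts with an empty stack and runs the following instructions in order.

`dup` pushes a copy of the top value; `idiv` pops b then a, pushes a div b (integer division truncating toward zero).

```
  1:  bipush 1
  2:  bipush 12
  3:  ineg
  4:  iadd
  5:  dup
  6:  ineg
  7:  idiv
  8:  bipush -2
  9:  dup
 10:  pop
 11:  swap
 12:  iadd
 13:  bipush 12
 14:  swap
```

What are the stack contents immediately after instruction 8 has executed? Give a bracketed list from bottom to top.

bipush 1   [1]
bipush 12  [1, 12]
ineg       [1, -12]
iadd       [-11]
dup        [-11, -11]
ineg       [-11, 11]
idiv       [-1]
bipush -2  [-1, -2]

[-1, -2]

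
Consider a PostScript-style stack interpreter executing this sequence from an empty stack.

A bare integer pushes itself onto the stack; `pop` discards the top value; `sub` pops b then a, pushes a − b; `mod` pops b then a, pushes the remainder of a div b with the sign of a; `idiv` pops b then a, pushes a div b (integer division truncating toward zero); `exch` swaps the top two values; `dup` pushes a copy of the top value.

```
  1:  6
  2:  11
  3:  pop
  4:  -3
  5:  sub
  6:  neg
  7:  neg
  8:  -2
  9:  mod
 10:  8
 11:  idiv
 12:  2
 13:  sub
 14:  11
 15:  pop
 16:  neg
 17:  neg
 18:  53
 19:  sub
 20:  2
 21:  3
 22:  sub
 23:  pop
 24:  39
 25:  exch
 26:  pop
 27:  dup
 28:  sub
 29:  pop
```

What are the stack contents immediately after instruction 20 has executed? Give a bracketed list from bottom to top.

6    → 6
11   → 6 11
pop  → 6
-3   → 6 -3
sub  → 9
neg  → -9
neg  → 9
-2   → 9 -2
mod  → 1
8    → 1 8
idiv → 0
2    → 0 2
sub  → -2
11   → -2 11
pop  → -2
neg  → 2
neg  → -2
53   → -2 53
sub  → -55
2    → -55 2

[-55, 2]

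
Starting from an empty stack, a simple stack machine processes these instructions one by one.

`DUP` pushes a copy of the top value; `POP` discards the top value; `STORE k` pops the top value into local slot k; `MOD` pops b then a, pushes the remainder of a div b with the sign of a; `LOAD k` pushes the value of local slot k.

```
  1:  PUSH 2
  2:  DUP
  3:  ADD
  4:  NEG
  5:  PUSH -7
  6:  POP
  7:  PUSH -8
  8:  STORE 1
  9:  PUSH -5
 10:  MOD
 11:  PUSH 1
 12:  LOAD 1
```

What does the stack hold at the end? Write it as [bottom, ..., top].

PUSH 2  : 2
DUP     : 2 2
ADD     : 4
NEG     : -4
PUSH -7 : -4 -7
POP     : -4
PUSH -8 : -4 -8
STORE 1 : -4
PUSH -5 : -4 -5
MOD     : -4
PUSH 1  : -4 1
LOAD 1  : -4 1 -8

[-4, 1, -8]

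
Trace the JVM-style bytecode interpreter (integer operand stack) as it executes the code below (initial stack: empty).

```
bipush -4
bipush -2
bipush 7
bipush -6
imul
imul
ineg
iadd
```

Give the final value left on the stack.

bipush -4 : [-4]
bipush -2 : [-4, -2]
bipush 7  : [-4, -2, 7]
bipush -6 : [-4, -2, 7, -6]
imul      : [-4, -2, -42]
imul      : [-4, 84]
ineg      : [-4, -84]
iadd      : [-88]

-88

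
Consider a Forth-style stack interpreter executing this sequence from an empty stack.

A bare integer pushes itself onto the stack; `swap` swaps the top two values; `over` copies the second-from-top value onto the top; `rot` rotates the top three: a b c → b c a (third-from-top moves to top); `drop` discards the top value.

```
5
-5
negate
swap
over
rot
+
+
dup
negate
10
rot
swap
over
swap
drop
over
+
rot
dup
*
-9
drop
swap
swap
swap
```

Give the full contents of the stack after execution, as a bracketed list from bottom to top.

[15, 225, 30]

5      → [5]
-5     → [5, -5]
negate → [5, 5]
swap   → [5, 5]
over   → [5, 5, 5]
rot    → [5, 5, 5]
+      → [5, 10]
+      → [15]
dup    → [15, 15]
negate → [15, -15]
10     → [15, -15, 10]
rot    → [-15, 10, 15]
swap   → [-15, 15, 10]
over   → [-15, 15, 10, 15]
swap   → [-15, 15, 15, 10]
drop   → [-15, 15, 15]
over   → [-15, 15, 15, 15]
+      → [-15, 15, 30]
rot    → [15, 30, -15]
dup    → [15, 30, -15, -15]
*      → [15, 30, 225]
-9     → [15, 30, 225, -9]
drop   → [15, 30, 225]
swap   → [15, 225, 30]
swap   → [15, 30, 225]
swap   → [15, 225, 30]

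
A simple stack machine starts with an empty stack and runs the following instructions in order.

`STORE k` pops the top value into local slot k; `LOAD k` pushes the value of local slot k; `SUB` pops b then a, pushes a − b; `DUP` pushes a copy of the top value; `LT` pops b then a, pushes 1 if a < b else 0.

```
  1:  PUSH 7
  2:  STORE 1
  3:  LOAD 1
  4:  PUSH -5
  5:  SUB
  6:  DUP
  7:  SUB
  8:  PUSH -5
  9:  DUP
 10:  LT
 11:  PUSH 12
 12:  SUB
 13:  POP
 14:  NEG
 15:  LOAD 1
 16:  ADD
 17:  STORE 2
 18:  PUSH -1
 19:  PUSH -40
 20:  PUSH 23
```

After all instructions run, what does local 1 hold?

7

PUSH 7   -> 7
STORE 1  -> (empty)
LOAD 1   -> 7
PUSH -5  -> 7 -5
SUB      -> 12
DUP      -> 12 12
SUB      -> 0
PUSH -5  -> 0 -5
DUP      -> 0 -5 -5
LT       -> 0 0
PUSH 12  -> 0 0 12
SUB      -> 0 -12
POP      -> 0
NEG      -> 0
LOAD 1   -> 0 7
ADD      -> 7
STORE 2  -> (empty)
PUSH -1  -> -1
PUSH -40 -> -1 -40
PUSH 23  -> -1 -40 23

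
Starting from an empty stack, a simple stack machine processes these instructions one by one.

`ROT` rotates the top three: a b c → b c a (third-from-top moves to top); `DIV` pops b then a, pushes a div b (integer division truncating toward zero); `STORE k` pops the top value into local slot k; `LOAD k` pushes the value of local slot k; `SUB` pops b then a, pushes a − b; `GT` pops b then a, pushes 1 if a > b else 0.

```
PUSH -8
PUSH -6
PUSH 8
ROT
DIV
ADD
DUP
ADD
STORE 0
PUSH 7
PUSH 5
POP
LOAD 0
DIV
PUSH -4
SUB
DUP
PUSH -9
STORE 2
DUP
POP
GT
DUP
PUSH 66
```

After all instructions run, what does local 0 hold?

-14

PUSH -8 -> [-8]
PUSH -6 -> [-8, -6]
PUSH 8  -> [-8, -6, 8]
ROT     -> [-6, 8, -8]
DIV     -> [-6, -1]
ADD     -> [-7]
DUP     -> [-7, -7]
ADD     -> [-14]
STORE 0 -> []
PUSH 7  -> [7]
PUSH 5  -> [7, 5]
POP     -> [7]
LOAD 0  -> [7, -14]
DIV     -> [0]
PUSH -4 -> [0, -4]
SUB     -> [4]
DUP     -> [4, 4]
PUSH -9 -> [4, 4, -9]
STORE 2 -> [4, 4]
DUP     -> [4, 4, 4]
POP     -> [4, 4]
GT      -> [0]
DUP     -> [0, 0]
PUSH 66 -> [0, 0, 66]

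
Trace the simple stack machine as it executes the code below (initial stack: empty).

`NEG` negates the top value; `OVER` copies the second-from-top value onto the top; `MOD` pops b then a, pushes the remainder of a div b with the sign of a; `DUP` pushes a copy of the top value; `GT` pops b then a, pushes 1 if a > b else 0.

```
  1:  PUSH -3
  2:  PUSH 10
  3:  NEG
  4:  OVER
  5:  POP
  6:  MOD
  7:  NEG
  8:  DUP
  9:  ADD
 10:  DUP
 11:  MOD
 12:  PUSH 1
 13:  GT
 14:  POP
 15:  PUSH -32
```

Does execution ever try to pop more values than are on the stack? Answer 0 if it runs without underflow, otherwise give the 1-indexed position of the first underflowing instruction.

0

PUSH -3  : -3
PUSH 10  : -3 10
NEG      : -3 -10
OVER     : -3 -10 -3
POP      : -3 -10
MOD      : -3
NEG      : 3
DUP      : 3 3
ADD      : 6
DUP      : 6 6
MOD      : 0
PUSH 1   : 0 1
GT       : 0
POP      : (empty)
PUSH -32 : -32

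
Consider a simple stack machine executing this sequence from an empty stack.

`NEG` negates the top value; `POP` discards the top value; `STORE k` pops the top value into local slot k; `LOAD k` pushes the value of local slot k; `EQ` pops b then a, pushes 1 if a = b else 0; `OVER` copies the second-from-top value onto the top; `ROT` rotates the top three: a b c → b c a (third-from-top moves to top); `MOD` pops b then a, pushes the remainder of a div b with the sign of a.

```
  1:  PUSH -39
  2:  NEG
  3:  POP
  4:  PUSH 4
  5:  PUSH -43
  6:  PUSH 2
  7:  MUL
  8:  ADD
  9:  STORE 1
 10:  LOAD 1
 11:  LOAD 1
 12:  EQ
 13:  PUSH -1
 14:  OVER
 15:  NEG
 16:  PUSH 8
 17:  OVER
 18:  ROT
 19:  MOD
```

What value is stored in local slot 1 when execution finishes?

PUSH -39 → -39
NEG      → 39
POP      → (empty)
PUSH 4   → 4
PUSH -43 → 4 -43
PUSH 2   → 4 -43 2
MUL      → 4 -86
ADD      → -82
STORE 1  → (empty)
LOAD 1   → -82
LOAD 1   → -82 -82
EQ       → 1
PUSH -1  → 1 -1
OVER     → 1 -1 1
NEG      → 1 -1 -1
PUSH 8   → 1 -1 -1 8
OVER     → 1 -1 -1 8 -1
ROT      → 1 -1 8 -1 -1
MOD      → 1 -1 8 0

-82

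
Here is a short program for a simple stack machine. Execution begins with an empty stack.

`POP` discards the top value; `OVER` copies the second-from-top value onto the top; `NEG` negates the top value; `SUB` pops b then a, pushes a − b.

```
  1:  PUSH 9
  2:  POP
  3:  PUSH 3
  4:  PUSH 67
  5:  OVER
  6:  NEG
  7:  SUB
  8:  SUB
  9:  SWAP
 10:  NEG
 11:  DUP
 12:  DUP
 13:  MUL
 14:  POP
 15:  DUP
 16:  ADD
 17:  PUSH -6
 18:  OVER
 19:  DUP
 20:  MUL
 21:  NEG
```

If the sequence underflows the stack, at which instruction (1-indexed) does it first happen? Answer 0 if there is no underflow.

9

PUSH 9  : [9]
POP     : []
PUSH 3  : [3]
PUSH 67 : [3, 67]
OVER    : [3, 67, 3]
NEG     : [3, 67, -3]
SUB     : [3, 70]
SUB     : [-67]
SWAP  — needs 2 operands, stack has 1 → underflow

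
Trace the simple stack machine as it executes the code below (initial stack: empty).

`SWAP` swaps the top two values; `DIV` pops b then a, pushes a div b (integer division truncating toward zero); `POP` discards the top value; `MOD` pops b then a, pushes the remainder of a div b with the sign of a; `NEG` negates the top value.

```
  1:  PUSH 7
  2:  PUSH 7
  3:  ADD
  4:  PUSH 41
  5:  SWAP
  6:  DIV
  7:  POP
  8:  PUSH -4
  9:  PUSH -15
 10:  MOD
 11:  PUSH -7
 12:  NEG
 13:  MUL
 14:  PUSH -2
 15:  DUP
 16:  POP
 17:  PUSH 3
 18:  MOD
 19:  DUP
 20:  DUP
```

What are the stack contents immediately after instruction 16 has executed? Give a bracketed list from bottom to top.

[-28, -2]

PUSH 7    [7]
PUSH 7    [7, 7]
ADD       [14]
PUSH 41   [14, 41]
SWAP      [41, 14]
DIV       [2]
POP       []
PUSH -4   [-4]
PUSH -15  [-4, -15]
MOD       [-4]
PUSH -7   [-4, -7]
NEG       [-4, 7]
MUL       [-28]
PUSH -2   [-28, -2]
DUP       [-28, -2, -2]
POP       [-28, -2]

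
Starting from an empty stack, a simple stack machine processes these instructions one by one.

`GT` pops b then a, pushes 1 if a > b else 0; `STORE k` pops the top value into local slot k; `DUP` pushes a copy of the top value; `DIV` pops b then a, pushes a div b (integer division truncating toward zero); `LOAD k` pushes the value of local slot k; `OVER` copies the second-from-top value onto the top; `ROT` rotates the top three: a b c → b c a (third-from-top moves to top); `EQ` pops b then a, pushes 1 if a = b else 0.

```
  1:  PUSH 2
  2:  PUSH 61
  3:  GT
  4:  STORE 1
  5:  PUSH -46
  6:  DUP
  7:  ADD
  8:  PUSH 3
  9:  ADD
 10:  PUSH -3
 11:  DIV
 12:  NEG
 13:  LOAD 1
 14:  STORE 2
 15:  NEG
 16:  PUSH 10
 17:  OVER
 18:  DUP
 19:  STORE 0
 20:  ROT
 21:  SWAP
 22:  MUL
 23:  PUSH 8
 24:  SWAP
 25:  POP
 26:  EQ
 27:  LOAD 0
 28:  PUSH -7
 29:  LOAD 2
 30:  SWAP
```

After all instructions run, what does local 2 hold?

0

PUSH 2   : 2
PUSH 61  : 2 61
GT       : 0
STORE 1  : (empty)
PUSH -46 : -46
DUP      : -46 -46
ADD      : -92
PUSH 3   : -92 3
ADD      : -89
PUSH -3  : -89 -3
DIV      : 29
NEG      : -29
LOAD 1   : -29 0
STORE 2  : -29
NEG      : 29
PUSH 10  : 29 10
OVER     : 29 10 29
DUP      : 29 10 29 29
STORE 0  : 29 10 29
ROT      : 10 29 29
SWAP     : 10 29 29
MUL      : 10 841
PUSH 8   : 10 841 8
SWAP     : 10 8 841
POP      : 10 8
EQ       : 0
LOAD 0   : 0 29
PUSH -7  : 0 29 -7
LOAD 2   : 0 29 -7 0
SWAP     : 0 29 0 -7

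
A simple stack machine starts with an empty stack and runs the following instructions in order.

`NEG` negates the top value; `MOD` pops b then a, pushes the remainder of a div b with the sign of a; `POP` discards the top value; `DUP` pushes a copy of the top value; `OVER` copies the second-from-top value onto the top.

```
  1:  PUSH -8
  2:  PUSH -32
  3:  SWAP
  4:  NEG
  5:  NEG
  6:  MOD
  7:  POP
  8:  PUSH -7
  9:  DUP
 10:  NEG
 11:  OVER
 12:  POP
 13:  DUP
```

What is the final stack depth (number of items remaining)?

3

PUSH -8  : [-8]
PUSH -32 : [-8, -32]
SWAP     : [-32, -8]
NEG      : [-32, 8]
NEG      : [-32, -8]
MOD      : [0]
POP      : []
PUSH -7  : [-7]
DUP      : [-7, -7]
NEG      : [-7, 7]
OVER     : [-7, 7, -7]
POP      : [-7, 7]
DUP      : [-7, 7, 7]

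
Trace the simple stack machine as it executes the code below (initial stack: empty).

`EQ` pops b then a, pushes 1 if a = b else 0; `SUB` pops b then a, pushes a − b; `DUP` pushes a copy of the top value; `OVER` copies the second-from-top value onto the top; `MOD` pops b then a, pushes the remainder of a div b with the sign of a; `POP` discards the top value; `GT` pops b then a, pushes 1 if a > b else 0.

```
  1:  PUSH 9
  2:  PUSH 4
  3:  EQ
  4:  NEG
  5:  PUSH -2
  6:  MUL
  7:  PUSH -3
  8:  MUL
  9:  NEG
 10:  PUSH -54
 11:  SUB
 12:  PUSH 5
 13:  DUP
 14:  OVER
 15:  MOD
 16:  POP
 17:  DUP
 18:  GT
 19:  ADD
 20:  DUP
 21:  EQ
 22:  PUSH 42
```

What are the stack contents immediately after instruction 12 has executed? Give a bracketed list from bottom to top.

PUSH 9    [9]
PUSH 4    [9, 4]
EQ        [0]
NEG       [0]
PUSH -2   [0, -2]
MUL       [0]
PUSH -3   [0, -3]
MUL       [0]
NEG       [0]
PUSH -54  [0, -54]
SUB       [54]
PUSH 5    [54, 5]

[54, 5]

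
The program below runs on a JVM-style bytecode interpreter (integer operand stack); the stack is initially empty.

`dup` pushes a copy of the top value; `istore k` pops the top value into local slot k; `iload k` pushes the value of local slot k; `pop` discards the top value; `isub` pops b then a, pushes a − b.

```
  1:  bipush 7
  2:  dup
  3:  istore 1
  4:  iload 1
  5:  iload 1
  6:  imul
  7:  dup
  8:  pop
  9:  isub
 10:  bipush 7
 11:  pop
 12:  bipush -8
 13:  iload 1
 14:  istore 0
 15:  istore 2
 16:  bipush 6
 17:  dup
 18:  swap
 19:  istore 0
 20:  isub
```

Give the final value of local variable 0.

bipush 7  : 7
dup       : 7 7
istore 1  : 7
iload 1   : 7 7
iload 1   : 7 7 7
imul      : 7 49
dup       : 7 49 49
pop       : 7 49
isub      : -42
bipush 7  : -42 7
pop       : -42
bipush -8 : -42 -8
iload 1   : -42 -8 7
istore 0  : -42 -8
istore 2  : -42
bipush 6  : -42 6
dup       : -42 6 6
swap      : -42 6 6
istore 0  : -42 6
isub      : -48

6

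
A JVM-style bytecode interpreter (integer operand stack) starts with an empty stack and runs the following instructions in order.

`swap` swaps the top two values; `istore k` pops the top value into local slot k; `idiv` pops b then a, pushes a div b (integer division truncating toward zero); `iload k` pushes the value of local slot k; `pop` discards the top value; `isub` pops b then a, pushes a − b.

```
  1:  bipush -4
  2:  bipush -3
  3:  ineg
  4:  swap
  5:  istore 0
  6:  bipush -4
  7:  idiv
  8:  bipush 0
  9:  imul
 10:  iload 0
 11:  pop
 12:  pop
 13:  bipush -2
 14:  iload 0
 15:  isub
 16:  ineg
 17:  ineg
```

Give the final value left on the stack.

2

bipush -4 -> -4
bipush -3 -> -4 -3
ineg      -> -4 3
swap      -> 3 -4
istore 0  -> 3
bipush -4 -> 3 -4
idiv      -> 0
bipush 0  -> 0 0
imul      -> 0
iload 0   -> 0 -4
pop       -> 0
pop       -> (empty)
bipush -2 -> -2
iload 0   -> -2 -4
isub      -> 2
ineg      -> -2
ineg      -> 2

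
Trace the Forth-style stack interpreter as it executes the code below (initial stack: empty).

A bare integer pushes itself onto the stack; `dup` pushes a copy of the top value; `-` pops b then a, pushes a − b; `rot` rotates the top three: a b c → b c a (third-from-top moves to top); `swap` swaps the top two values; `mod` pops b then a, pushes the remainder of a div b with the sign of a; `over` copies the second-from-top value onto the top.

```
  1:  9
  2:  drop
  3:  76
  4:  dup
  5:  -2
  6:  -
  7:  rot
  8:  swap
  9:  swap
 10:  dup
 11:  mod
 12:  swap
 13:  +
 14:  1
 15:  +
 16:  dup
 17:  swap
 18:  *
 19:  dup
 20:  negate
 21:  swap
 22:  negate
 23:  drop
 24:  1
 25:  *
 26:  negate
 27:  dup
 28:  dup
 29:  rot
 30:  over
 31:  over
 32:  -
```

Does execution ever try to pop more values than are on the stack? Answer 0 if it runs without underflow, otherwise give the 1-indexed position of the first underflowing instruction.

9    → 9
drop → (empty)
76   → 76
dup  → 76 76
-2   → 76 76 -2
-    → 76 78
rot  — needs 3 operands, stack has 2 → underflow

7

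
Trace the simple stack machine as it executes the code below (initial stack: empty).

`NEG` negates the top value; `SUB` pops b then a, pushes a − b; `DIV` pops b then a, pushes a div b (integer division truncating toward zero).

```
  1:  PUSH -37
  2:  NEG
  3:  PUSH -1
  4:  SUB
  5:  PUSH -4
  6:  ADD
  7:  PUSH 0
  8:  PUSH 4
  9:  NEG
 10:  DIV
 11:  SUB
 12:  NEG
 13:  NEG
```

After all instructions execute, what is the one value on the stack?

34

PUSH -37 → [-37]
NEG      → [37]
PUSH -1  → [37, -1]
SUB      → [38]
PUSH -4  → [38, -4]
ADD      → [34]
PUSH 0   → [34, 0]
PUSH 4   → [34, 0, 4]
NEG      → [34, 0, -4]
DIV      → [34, 0]
SUB      → [34]
NEG      → [-34]
NEG      → [34]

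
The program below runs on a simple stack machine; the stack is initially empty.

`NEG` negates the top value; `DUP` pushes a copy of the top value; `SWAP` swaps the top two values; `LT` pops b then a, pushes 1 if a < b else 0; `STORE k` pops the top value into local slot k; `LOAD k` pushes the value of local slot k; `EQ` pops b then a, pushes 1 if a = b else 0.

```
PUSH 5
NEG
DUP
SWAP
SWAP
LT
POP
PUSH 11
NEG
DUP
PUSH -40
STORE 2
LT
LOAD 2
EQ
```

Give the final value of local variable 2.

-40

PUSH 5   → 5
NEG      → -5
DUP      → -5 -5
SWAP     → -5 -5
SWAP     → -5 -5
LT       → 0
POP      → (empty)
PUSH 11  → 11
NEG      → -11
DUP      → -11 -11
PUSH -40 → -11 -11 -40
STORE 2  → -11 -11
LT       → 0
LOAD 2   → 0 -40
EQ       → 0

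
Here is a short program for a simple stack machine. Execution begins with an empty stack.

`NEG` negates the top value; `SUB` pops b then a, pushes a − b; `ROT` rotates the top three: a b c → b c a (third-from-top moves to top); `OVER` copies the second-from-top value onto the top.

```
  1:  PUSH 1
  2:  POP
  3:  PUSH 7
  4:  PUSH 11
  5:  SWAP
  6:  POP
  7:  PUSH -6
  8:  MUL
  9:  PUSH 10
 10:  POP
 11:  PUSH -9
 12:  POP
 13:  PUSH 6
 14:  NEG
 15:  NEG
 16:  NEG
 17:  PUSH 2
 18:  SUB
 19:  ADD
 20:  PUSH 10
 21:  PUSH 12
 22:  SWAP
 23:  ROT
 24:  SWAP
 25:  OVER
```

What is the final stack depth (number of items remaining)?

PUSH 1  -> 1
POP     -> (empty)
PUSH 7  -> 7
PUSH 11 -> 7 11
SWAP    -> 11 7
POP     -> 11
PUSH -6 -> 11 -6
MUL     -> -66
PUSH 10 -> -66 10
POP     -> -66
PUSH -9 -> -66 -9
POP     -> -66
PUSH 6  -> -66 6
NEG     -> -66 -6
NEG     -> -66 6
NEG     -> -66 -6
PUSH 2  -> -66 -6 2
SUB     -> -66 -8
ADD     -> -74
PUSH 10 -> -74 10
PUSH 12 -> -74 10 12
SWAP    -> -74 12 10
ROT     -> 12 10 -74
SWAP    -> 12 -74 10
OVER    -> 12 -74 10 -74

4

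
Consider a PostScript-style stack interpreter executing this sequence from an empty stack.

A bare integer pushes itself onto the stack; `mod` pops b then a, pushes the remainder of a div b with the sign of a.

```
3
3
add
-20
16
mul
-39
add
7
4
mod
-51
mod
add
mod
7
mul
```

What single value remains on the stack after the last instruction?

3   -> [3]
3   -> [3, 3]
add -> [6]
-20 -> [6, -20]
16  -> [6, -20, 16]
mul -> [6, -320]
-39 -> [6, -320, -39]
add -> [6, -359]
7   -> [6, -359, 7]
4   -> [6, -359, 7, 4]
mod -> [6, -359, 3]
-51 -> [6, -359, 3, -51]
mod -> [6, -359, 3]
add -> [6, -356]
mod -> [6]
7   -> [6, 7]
mul -> [42]

42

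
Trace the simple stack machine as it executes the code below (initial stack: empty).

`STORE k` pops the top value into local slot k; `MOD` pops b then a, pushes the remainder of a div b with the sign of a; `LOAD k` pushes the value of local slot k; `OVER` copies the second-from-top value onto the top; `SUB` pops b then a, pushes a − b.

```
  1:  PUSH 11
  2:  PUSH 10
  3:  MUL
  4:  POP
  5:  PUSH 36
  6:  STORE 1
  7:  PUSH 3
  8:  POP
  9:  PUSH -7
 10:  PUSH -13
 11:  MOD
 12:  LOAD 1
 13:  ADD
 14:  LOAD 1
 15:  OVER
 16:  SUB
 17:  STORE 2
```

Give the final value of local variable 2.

PUSH 11  → 11
PUSH 10  → 11 10
MUL      → 110
POP      → (empty)
PUSH 36  → 36
STORE 1  → (empty)
PUSH 3   → 3
POP      → (empty)
PUSH -7  → -7
PUSH -13 → -7 -13
MOD      → -7
LOAD 1   → -7 36
ADD      → 29
LOAD 1   → 29 36
OVER     → 29 36 29
SUB      → 29 7
STORE 2  → 29

7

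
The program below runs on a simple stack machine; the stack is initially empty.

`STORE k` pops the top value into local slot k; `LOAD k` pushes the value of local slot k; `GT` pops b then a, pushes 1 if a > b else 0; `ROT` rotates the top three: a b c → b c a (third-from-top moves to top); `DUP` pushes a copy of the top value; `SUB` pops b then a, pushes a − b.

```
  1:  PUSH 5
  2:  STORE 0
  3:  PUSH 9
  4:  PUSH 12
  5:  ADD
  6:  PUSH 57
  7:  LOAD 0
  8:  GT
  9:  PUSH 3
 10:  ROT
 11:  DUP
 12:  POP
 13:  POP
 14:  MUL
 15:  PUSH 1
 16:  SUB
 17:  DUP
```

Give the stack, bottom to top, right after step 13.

PUSH 5  -> [5]
STORE 0 -> []
PUSH 9  -> [9]
PUSH 12 -> [9, 12]
ADD     -> [21]
PUSH 57 -> [21, 57]
LOAD 0  -> [21, 57, 5]
GT      -> [21, 1]
PUSH 3  -> [21, 1, 3]
ROT     -> [1, 3, 21]
DUP     -> [1, 3, 21, 21]
POP     -> [1, 3, 21]
POP     -> [1, 3]

[1, 3]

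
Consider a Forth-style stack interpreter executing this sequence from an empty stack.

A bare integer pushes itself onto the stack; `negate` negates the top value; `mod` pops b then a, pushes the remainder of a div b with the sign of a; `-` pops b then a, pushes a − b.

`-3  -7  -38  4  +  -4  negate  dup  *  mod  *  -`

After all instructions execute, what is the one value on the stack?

-3      -3
-7      -3 -7
-38     -3 -7 -38
4       -3 -7 -38 4
+       -3 -7 -34
-4      -3 -7 -34 -4
negate  -3 -7 -34 4
dup     -3 -7 -34 4 4
*       -3 -7 -34 16
mod     -3 -7 -2
*       -3 14
-       -17

-17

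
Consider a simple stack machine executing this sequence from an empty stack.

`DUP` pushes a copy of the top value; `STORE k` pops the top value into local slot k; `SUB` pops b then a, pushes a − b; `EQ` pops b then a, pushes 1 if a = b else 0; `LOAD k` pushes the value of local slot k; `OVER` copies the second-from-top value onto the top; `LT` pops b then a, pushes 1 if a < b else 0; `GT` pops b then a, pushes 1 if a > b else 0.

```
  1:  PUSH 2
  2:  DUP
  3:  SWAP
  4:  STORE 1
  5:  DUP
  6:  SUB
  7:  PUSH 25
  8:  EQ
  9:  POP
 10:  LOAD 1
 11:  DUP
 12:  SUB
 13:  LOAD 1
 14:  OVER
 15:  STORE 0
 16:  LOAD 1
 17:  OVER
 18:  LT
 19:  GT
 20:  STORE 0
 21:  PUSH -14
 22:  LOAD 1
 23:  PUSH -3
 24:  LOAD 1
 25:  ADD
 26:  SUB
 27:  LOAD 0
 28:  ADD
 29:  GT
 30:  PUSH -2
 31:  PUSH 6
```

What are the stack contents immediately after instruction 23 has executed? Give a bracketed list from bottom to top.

[0, -14, 2, -3]

PUSH 2   : [2]
DUP      : [2, 2]
SWAP     : [2, 2]
STORE 1  : [2]
DUP      : [2, 2]
SUB      : [0]
PUSH 25  : [0, 25]
EQ       : [0]
POP      : []
LOAD 1   : [2]
DUP      : [2, 2]
SUB      : [0]
LOAD 1   : [0, 2]
OVER     : [0, 2, 0]
STORE 0  : [0, 2]
LOAD 1   : [0, 2, 2]
OVER     : [0, 2, 2, 2]
LT       : [0, 2, 0]
GT       : [0, 1]
STORE 0  : [0]
PUSH -14 : [0, -14]
LOAD 1   : [0, -14, 2]
PUSH -3  : [0, -14, 2, -3]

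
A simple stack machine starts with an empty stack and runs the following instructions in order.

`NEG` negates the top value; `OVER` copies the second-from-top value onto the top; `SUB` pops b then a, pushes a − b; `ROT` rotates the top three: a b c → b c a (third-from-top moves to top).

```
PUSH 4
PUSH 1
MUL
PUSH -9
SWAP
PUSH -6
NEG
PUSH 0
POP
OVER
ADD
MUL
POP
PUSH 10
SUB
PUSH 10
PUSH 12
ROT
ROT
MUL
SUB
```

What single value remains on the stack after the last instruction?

202

PUSH 4  : 4
PUSH 1  : 4 1
MUL     : 4
PUSH -9 : 4 -9
SWAP    : -9 4
PUSH -6 : -9 4 -6
NEG     : -9 4 6
PUSH 0  : -9 4 6 0
POP     : -9 4 6
OVER    : -9 4 6 4
ADD     : -9 4 10
MUL     : -9 40
POP     : -9
PUSH 10 : -9 10
SUB     : -19
PUSH 10 : -19 10
PUSH 12 : -19 10 12
ROT     : 10 12 -19
ROT     : 12 -19 10
MUL     : 12 -190
SUB     : 202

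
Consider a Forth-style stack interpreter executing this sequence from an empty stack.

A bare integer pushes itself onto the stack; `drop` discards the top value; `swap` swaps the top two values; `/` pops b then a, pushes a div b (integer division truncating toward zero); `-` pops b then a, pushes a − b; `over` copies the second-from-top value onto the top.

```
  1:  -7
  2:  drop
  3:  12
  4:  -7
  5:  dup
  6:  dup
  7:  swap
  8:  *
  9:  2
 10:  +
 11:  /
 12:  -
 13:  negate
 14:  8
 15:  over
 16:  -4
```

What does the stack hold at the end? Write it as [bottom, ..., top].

-7      [-7]
drop    []
12      [12]
-7      [12, -7]
dup     [12, -7, -7]
dup     [12, -7, -7, -7]
swap    [12, -7, -7, -7]
*       [12, -7, 49]
2       [12, -7, 49, 2]
+       [12, -7, 51]
/       [12, 0]
-       [12]
negate  [-12]
8       [-12, 8]
over    [-12, 8, -12]
-4      [-12, 8, -12, -4]

[-12, 8, -12, -4]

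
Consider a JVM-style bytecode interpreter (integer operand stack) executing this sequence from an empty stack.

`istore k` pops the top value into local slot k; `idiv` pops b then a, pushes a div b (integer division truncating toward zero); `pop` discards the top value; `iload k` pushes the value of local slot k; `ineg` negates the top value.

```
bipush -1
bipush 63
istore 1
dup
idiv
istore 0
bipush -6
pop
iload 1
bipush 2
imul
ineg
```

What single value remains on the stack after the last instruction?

bipush -1 : -1
bipush 63 : -1 63
istore 1  : -1
dup       : -1 -1
idiv      : 1
istore 0  : (empty)
bipush -6 : -6
pop       : (empty)
iload 1   : 63
bipush 2  : 63 2
imul      : 126
ineg      : -126

-126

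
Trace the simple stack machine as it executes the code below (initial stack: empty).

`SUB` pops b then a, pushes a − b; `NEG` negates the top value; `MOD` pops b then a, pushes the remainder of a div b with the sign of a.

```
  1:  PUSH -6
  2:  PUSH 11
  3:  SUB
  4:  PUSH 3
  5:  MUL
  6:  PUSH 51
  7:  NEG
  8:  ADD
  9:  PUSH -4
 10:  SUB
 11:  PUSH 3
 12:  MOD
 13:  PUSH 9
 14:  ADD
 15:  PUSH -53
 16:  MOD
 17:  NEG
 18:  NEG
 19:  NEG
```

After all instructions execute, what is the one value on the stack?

-7

PUSH -6  -> [-6]
PUSH 11  -> [-6, 11]
SUB      -> [-17]
PUSH 3   -> [-17, 3]
MUL      -> [-51]
PUSH 51  -> [-51, 51]
NEG      -> [-51, -51]
ADD      -> [-102]
PUSH -4  -> [-102, -4]
SUB      -> [-98]
PUSH 3   -> [-98, 3]
MOD      -> [-2]
PUSH 9   -> [-2, 9]
ADD      -> [7]
PUSH -53 -> [7, -53]
MOD      -> [7]
NEG      -> [-7]
NEG      -> [7]
NEG      -> [-7]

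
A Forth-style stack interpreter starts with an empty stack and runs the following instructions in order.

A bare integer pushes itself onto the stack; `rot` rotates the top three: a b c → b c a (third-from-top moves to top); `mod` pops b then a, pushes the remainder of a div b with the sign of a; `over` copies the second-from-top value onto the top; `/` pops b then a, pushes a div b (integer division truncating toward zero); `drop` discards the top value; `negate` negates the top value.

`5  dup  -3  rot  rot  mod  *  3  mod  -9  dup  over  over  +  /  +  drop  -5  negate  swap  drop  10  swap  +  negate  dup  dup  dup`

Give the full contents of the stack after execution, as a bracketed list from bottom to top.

5       5
dup     5 5
-3      5 5 -3
rot     5 -3 5
rot     -3 5 5
mod     -3 0
*       0
3       0 3
mod     0
-9      0 -9
dup     0 -9 -9
over    0 -9 -9 -9
over    0 -9 -9 -9 -9
+       0 -9 -9 -18
/       0 -9 0
+       0 -9
drop    0
-5      0 -5
negate  0 5
swap    5 0
drop    5
10      5 10
swap    10 5
+       15
negate  -15
dup     -15 -15
dup     -15 -15 -15
dup     -15 -15 -15 -15

[-15, -15, -15, -15]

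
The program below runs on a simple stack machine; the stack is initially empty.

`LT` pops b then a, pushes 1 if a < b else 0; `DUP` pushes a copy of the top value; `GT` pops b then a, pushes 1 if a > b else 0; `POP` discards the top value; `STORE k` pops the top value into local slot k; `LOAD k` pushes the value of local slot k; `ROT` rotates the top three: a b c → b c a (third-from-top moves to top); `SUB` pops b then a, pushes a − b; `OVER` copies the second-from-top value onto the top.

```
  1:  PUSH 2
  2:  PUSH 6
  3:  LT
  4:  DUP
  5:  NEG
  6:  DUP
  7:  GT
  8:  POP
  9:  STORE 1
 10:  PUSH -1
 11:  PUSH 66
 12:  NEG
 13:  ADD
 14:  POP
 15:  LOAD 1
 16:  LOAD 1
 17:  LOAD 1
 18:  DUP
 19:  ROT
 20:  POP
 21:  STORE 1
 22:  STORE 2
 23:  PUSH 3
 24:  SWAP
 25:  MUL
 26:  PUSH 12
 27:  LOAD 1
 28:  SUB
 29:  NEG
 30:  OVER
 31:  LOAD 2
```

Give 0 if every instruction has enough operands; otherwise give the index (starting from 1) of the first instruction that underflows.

PUSH 2  : 2
PUSH 6  : 2 6
LT      : 1
DUP     : 1 1
NEG     : 1 -1
DUP     : 1 -1 -1
GT      : 1 0
POP     : 1
STORE 1 : (empty)
PUSH -1 : -1
PUSH 66 : -1 66
NEG     : -1 -66
ADD     : -67
POP     : (empty)
LOAD 1  : 1
LOAD 1  : 1 1
LOAD 1  : 1 1 1
DUP     : 1 1 1 1
ROT     : 1 1 1 1
POP     : 1 1 1
STORE 1 : 1 1
STORE 2 : 1
PUSH 3  : 1 3
SWAP    : 3 1
MUL     : 3
PUSH 12 : 3 12
LOAD 1  : 3 12 1
SUB     : 3 11
NEG     : 3 -11
OVER    : 3 -11 3
LOAD 2  : 3 -11 3 1

0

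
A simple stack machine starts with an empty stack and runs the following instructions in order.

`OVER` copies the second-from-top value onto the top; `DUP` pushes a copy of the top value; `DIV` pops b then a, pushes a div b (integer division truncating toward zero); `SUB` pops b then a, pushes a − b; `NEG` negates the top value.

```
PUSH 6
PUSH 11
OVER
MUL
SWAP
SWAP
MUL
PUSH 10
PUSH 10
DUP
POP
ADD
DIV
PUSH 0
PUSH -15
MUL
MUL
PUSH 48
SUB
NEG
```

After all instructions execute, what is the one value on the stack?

48

PUSH 6    6
PUSH 11   6 11
OVER      6 11 6
MUL       6 66
SWAP      66 6
SWAP      6 66
MUL       396
PUSH 10   396 10
PUSH 10   396 10 10
DUP       396 10 10 10
POP       396 10 10
ADD       396 20
DIV       19
PUSH 0    19 0
PUSH -15  19 0 -15
MUL       19 0
MUL       0
PUSH 48   0 48
SUB       -48
NEG       48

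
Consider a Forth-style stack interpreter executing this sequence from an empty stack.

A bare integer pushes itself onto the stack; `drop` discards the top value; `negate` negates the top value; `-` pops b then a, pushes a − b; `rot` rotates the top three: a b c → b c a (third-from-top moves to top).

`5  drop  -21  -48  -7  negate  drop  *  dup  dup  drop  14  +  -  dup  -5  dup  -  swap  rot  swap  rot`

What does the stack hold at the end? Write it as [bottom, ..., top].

[-14, -14, 0]

5      -> 5
drop   -> (empty)
-21    -> -21
-48    -> -21 -48
-7     -> -21 -48 -7
negate -> -21 -48 7
drop   -> -21 -48
*      -> 1008
dup    -> 1008 1008
dup    -> 1008 1008 1008
drop   -> 1008 1008
14     -> 1008 1008 14
+      -> 1008 1022
-      -> -14
dup    -> -14 -14
-5     -> -14 -14 -5
dup    -> -14 -14 -5 -5
-      -> -14 -14 0
swap   -> -14 0 -14
rot    -> 0 -14 -14
swap   -> 0 -14 -14
rot    -> -14 -14 0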